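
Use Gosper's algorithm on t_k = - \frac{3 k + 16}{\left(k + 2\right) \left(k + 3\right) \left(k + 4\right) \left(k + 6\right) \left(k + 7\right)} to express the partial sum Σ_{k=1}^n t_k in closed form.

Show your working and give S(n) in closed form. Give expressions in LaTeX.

Ratio r(k) = (k + 2)*(k + 6)*(3*k + 19)/((k + 5)*(k + 8)*(3*k + 16)).
Gosper form: A/B · C(k+1)/C(k) with A=k + 2, B=k + 8, C=k**2 + 31*k/3 + 80/3.
Key eq: (k + 2)·f(k+1) = (k + 7)·f(k) + (k**2 + 31*k/3 + 80/3).
From deg A=1, deg B=1, deg C=2: d=5.
A polynomial solution: f(k) = k*(k + 4)*(k + 5)*(k**2 + 11*k + 36)/108.
Get s_k = R·t_k = k*(-k**2 - 11*k - 36)/(36*(k**3 + 11*k**2 + 36*k + 36)) with R(k) = B(k−1)f(k)/C(k) = k*(k + 4)*(k + 7)*(k**2 + 11*k + 36)/(36*(3*k + 16)).
Check: Δs_k = (-3*k - 16)/(k**5 + 22*k**4 + 185*k**3 + 740*k**2 + 1404*k + 1008). ✓
Evaluate: s_(n+1) = (-n**3 - 14*n**2 - 61*n - 48)/(36*(n**3 + 14*n**2 + 61*n + 84)); subtract s_(1) = -1/63 ⇒ S(n) = n*(-n**2 - 14*n - 61)/(84*(n**3 + 14*n**2 + 61*n + 84)).

S(n) = \frac{n \left(- n^{2} - 14 n - 61\right)}{84 \left(n^{3} + 14 n^{2} + 61 n + 84\right)}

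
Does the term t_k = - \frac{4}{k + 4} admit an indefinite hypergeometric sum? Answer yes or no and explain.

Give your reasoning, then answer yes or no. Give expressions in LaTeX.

No — key equation has no polynomial f.

Compute t_(k+1)/t_k: get (k + 4)/(k + 5).
A = k + 4, B = k + 5, C = 1.
Need (k + 4)·f(k+1) − (k + 4)·f(k) = 1.
From deg A=1, deg B=1, deg C=0: d=0.
f = c0 ⇒ A·f(k+1) − B(k−1)·f(k) − C = -1. The system {-1 = 0} is inconsistent; no antidifference.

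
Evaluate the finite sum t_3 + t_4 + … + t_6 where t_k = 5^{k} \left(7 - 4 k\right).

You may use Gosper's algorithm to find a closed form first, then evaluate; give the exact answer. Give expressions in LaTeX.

Σ = -312500

Compute t_(k+1)/t_k: get 5*(4*k - 3)/(4*k - 7).
Gosper form: A/B · C(k+1)/C(k) with A=5, B=1, C=k - 7/4.
Key eq: (5)·f(k+1) = (1)·f(k) + (k - 7/4).
deg f ≤ 1 (via 0,0,1).
Coefficient equations give f(k) = (k - 3)/4.
Certificate R = B(k−1)f/C = (k - 3)/(4*k - 7) gives s_k = 5**k*(3 - k).
s_(k+1) − s_k = 5**k*(7 - 4*k) = t_k.
Sum = s_(7) − s_(3); s_(7) = -312500, s_(3) = 0 ⇒ -312500.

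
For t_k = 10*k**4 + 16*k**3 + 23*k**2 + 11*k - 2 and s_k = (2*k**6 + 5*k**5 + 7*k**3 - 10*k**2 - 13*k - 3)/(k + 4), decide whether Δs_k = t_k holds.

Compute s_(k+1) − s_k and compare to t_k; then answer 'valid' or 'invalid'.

Invalid: residual (-8*k**5 - 57*k**4 - 84*k**3 - 105*k**2 - 46*k + 7)/(k**2 + 9*k + 20) ≠ 0.

s_(k+1) = (2*k**6 + 17*k**5 + 55*k**4 + 97*k**3 + 91*k**2 + 25*k - 12)/(k + 5)
s_(k+1) − s_k = (10*k**6 + 98*k**5 + 310*k**4 + 454*k**3 + 452*k**2 + 156*k - 33)/(k**2 + 9*k + 20)
(s_(k+1) − s_k) − t_k = (-8*k**5 - 57*k**4 - 84*k**3 - 105*k**2 - 46*k + 7)/(k**2 + 9*k + 20)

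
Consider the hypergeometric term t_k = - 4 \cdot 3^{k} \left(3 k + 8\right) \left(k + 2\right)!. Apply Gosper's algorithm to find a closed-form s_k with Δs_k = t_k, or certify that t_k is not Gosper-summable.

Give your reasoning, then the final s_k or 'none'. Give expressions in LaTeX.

s_k = - 4 \cdot 3^{k} \left(k + 2\right)!

Compute t_(k+1)/t_k: get 3*(k + 3)*(3*k + 11)/(3*k + 8).
Take A(k)=3*k + 9, B(k)=1, C(k)=k + 8/3.
Set up (3*k + 9)·f(k+1) − (1)·f(k) − (k + 8/3) = 0.
d = 0 from the (1,0,1) case.
Solve for f: f(k) = 1/3 (degree 0 ≤ 0).
Get s_k = R·t_k = -4*3**k*factorial(k + 2) with R(k) = B(k−1)f(k)/C(k) = 1/(3*k + 8).
Check: Δs_k = -4*3**k*(3*k + 8)*factorial(k + 2). ✓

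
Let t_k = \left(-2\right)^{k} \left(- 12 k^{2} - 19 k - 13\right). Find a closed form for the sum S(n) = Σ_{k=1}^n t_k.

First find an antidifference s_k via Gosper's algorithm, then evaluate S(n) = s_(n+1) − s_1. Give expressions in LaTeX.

S(n) = - 8 \left(-2\right)^{n} n^{2} - 18 \left(-2\right)^{n} n - 12 \left(-2\right)^{n} + 12

r(k) = 2*(-12*k**2 - 43*k - 44)/(12*k**2 + 19*k + 13) after simplifying.
Gosper form: A/B · C(k+1)/C(k) with A=-2, B=1, C=k**2 + 19*k/12 + 13/12.
Solve (-2)·f(k+1) − (1)·f(k) = k**2 + 19*k/12 + 13/12.
Degrees (0,0,2) ⇒ d ≤ 2.
A polynomial solution: f(k) = -(4*k**2 + k + 1)/12.
Get s_k = R·t_k = (-2)**k*(4*k**2 + k + 1) with R(k) = B(k−1)f(k)/C(k) = -(4*k**2 + k + 1)/(12*k**2 + 19*k + 13).
s_(k+1) − s_k = (-2)**k*(-12*k**2 - 19*k - 13) = t_k.
Σ_(k=1)^n t_k = s_(n+1) − s_(1) = ((-2)**(n + 1)*(4*n**2 + 9*n + 6)) − (-12), i.e. -8*(-2)**n*n**2 - 18*(-2)**n*n - 12*(-2)**n + 12.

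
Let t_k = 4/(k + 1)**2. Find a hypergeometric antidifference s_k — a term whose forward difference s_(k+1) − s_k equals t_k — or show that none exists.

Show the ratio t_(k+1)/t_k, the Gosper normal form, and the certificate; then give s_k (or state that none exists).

none — t_k is not Gosper-summable

Compute t_(k+1)/t_k: get (k + 1)**2/(k + 2)**2.
So A=k**2 + 2*k + 1 and B=k**2 + 4*k + 4, with C=1.
Need (k**2 + 2*k + 1)·f(k+1) − (k**2 + 2*k + 1)·f(k) = 1.
Bound: deg f ≤ 0.
Write f(k) = c0. Then LHS − RHS = -1, requiring -1 = 0: contradictory. No certificate.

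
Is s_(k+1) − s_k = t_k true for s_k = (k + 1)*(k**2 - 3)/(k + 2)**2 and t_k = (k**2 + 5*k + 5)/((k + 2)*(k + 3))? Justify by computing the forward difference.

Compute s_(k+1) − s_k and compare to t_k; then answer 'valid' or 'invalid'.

Invalid: residual (-4*k**2 - 18*k - 19)/(k**4 + 10*k**3 + 37*k**2 + 60*k + 36) ≠ 0.

s_(k+1) = (k + 2)*((k + 1)**2 - 3)/(k + 3)**2
s_(k+1) − s_k = (-(k + 1)*(k + 3)**2*(k**2 - 3) + (k + 2)**3*((k + 1)**2 - 3))/((k + 2)**2*(k + 3)**2)
(s_(k+1) − s_k) − t_k = (-4*k**2 - 18*k - 19)/(k**4 + 10*k**3 + 37*k**2 + 60*k + 36)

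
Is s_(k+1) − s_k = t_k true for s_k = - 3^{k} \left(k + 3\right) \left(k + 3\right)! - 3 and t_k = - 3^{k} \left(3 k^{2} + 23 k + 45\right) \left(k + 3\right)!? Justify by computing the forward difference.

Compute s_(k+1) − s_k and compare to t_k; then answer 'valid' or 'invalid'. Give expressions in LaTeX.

s_(k+1) = -3**(k + 1)*(k + 4)*factorial(k + 4) - 3
s_(k+1) − s_k = -3**k*(3*k**2 + 23*k + 45)*factorial(k + 3)
(s_(k+1) − s_k) − t_k = 0

Valid — Δs_k = t_k.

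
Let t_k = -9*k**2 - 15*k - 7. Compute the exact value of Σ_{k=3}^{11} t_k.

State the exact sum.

Step 1: r(k) = (9*k**2 + 33*k + 31)/(9*k**2 + 15*k + 7).
Gosper form: A/B · C(k+1)/C(k) with A=1, B=1, C=k**2 + 5*k/3 + 7/9.
Key eq: (1)·f(k+1) = (1)·f(k) + (k**2 + 5*k/3 + 7/9).
Bound: deg f ≤ 3.
Coefficient equations give f(k) = k*(3*k**2 + 3*k + 1)/9.
Certificate R = B(k−1)f/C = k*(3*k**2 + 3*k + 1)/(9*k**2 + 15*k + 7) gives s_k = k*(-3*k**2 - 3*k - 1).
Check: Δs_k = -9*k**2 - 15*k - 7. ✓
Sum = s_(12) − s_(3); s_(12) = -5628, s_(3) = -111 ⇒ -5517.

Σ = -5517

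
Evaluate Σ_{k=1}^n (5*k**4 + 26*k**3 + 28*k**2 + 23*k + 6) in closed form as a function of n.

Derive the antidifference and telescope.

Ratio r(k) = (5*k**4 + 46*k**3 + 136*k**2 + 177*k + 88)/(5*k**4 + 26*k**3 + 28*k**2 + 23*k + 6).
Gosper form: A/B · C(k+1)/C(k) with A=1, B=1, C=k**4 + 26*k**3/5 + 28*k**2/5 + 23*k/5 + 6/5.
Key eq: (1)·f(k+1) = (1)·f(k) + (k**4 + 26*k**3/5 + 28*k**2/5 + 23*k/5 + 6/5).
Bound: deg f ≤ 5.
Coefficient equations give f(k) = k*(k**4 + 4*k**3 - 2*k**2 + 4*k - 1)/5.
Certificate R = B(k−1)f/C = k*(k**4 + 4*k**3 - 2*k**2 + 4*k - 1)/(5*k**4 + 26*k**3 + 28*k**2 + 23*k + 6) gives s_k = k*(k**4 + 4*k**3 - 2*k**2 + 4*k - 1).
Check: Δs_k = 5*k**4 + 26*k**3 + 28*k**2 + 23*k + 6. ✓
s_(n+1) = n**5 + 9*n**4 + 24*n**3 + 32*n**2 + 22*n + 6 and s_(1) = 6, so S(n) = n*(n**4 + 9*n**3 + 24*n**2 + 32*n + 22).

S(n) = n*(n**4 + 9*n**3 + 24*n**2 + 32*n + 22)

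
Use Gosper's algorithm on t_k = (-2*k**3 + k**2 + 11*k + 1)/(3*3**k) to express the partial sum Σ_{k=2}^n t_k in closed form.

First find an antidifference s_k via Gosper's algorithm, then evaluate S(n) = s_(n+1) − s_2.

Step 1: r(k) = (2*k**3 + 5*k**2 - 7*k - 11)/(3*(2*k**3 - k**2 - 11*k - 1)).
Take A(k)=1/3, B(k)=1, C(k)=k**3 - k**2/2 - 11*k/2 - 1/2.
Need (1/3)·f(k+1) − (1)·f(k) = k**3 - k**2/2 - 11*k/2 - 1/2.
Bound: deg f ≤ 3.
Coefficient equations give f(k) = -3*(k**3 + k**2 - 3*k - 1)/2.
R(k) = B(k−1)·f(k)/C(k) = -3*(k**3 + k**2 - 3*k - 1)/(2*k**3 - k**2 - 11*k - 1); s_k = R·t_k = (k**3 + k**2 - 3*k - 1)/3**k.
Δs = (-2*k**3 + k**2 + 11*k + 1)/(3*3**k), as required.
Telescope: S(n) = s_(n+1) − s_(2) = 3**(-n - 1)*(n**3 + 4*n**2 + 2*n - 2) − (5/9) = 3**(-n - 2)*(-5*3**n + 3*n**3 + 12*n**2 + 6*n - 6).

S(n) = 3**(-n - 2)*(-5*3**n + 3*n**3 + 12*n**2 + 6*n - 6)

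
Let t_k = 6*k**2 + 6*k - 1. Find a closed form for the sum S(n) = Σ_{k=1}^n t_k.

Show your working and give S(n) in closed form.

S(n) = n*(2*n**2 + 6*n + 3)

The ratio is (6*k**2 + 18*k + 11)/(6*k**2 + 6*k - 1).
A = 1, B = 1, C = k**2 + k - 1/6.
Need (1)·f(k+1) − (1)·f(k) = k**2 + k - 1/6.
deg f ≤ 3 (via 0,0,2).
Coefficient equations give f(k) = k*(2*k**2 - 3)/6.
Certificate R = B(k−1)f/C = k*(2*k**2 - 3)/(6*k**2 + 6*k - 1) gives s_k = k*(2*k**2 - 3).
Δs = 6*k**2 + 6*k - 1, as required.
Telescope: S(n) = s_(n+1) − s_(1) = 2*n**3 + 6*n**2 + 3*n - 1 − (-1) = n*(2*n**2 + 6*n + 3).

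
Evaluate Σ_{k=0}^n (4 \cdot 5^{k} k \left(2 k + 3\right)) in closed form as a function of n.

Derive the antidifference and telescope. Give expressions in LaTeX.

t_(k+1)/t_k = 5*(k + 1)*(2*k + 5)/(k*(2*k + 3)).
Normal form (A,B,C) = (5, 1, k**2 + 3*k/2).
Set up (5)·f(k+1) − (1)·f(k) − (k**2 + 3*k/2) = 0.
Degrees (0,0,2) ⇒ d ≤ 2.
A polynomial solution: f(k) = k*(k - 1)/4.
Certificate R = B(k−1)f/C = (k - 1)/(2*(2*k + 3)) gives s_k = 2*5**k*k*(k - 1).
Verify: 4*5**k*k*(2*k + 3) matches t_k.
Evaluate: s_(n+1) = 10*5**n*n*(n + 1); subtract s_(0) = 0 ⇒ S(n) = 10*5**n*n*(n + 1).

S(n) = 10 \cdot 5^{n} n \left(n + 1\right)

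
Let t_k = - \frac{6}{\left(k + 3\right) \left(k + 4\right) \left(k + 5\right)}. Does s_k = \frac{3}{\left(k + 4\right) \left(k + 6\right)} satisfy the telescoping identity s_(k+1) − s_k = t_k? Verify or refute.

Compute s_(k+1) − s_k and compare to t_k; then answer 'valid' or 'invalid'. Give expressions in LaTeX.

Invalid: residual \frac{9 \left(3 k + 17\right)}{k^{5} + 25 k^{4} + 245 k^{3} + 1175 k^{2} + 2754 k + 2520} ≠ 0.

s_(k+1) = 3/((k + 5)*(k + 7))
s_(k+1) − s_k = 3*(-2*k - 11)/(k**4 + 22*k**3 + 179*k**2 + 638*k + 840)
(s_(k+1) − s_k) − t_k = 9*(3*k + 17)/(k**5 + 25*k**4 + 245*k**3 + 1175*k**2 + 2754*k + 2520)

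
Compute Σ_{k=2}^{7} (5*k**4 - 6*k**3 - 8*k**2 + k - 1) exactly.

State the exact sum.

The ratio is (5*k**4 + 14*k**3 + 4*k**2 - 13*k - 9)/(5*k**4 - 6*k**3 - 8*k**2 + k - 1).
A = 1, B = 1, C = k**4 - 6*k**3/5 - 8*k**2/5 + k/5 - 1/5.
Solve (1)·f(k+1) − (1)·f(k) = k**4 - 6*k**3/5 - 8*k**2/5 + k/5 - 1/5.
deg f ≤ 5 (via 0,0,4).
Solving with deg f ≤ 5: f(k) = k*(k**4 - 4*k**3 + 2*k**2 + 3*k - 3)/5.
Certificate R = B(k−1)f/C = k*(k**4 - 4*k**3 + 2*k**2 + 3*k - 3)/(5*k**4 - 6*k**3 - 8*k**2 + k - 1) gives s_k = k*(k**4 - 4*k**3 + 2*k**2 + 3*k - 3).
Check: Δs_k = 5*k**4 - 6*k**3 - 8*k**2 + k - 1. ✓
Evaluate s at k=8 and k=2: 17576 and -10; difference 17586.

Σ = 17586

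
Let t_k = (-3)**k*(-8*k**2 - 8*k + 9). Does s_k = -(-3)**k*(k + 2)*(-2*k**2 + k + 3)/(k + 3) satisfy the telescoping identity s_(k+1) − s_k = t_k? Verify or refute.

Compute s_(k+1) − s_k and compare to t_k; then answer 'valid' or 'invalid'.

Invalid: residual (-3)**k*(8*k**3 + 34*k**2 + 14*k - 30)/(k**2 + 7*k + 12) ≠ 0.

s_(k+1) = 3*(-3)**k*(k + 3)*(k - 2*(k + 1)**2 + 4)/(k + 4)
s_(k+1) − s_k = (-3)**k*(-8*k**4 - 56*k**3 - 109*k**2 - 19*k + 78)/(k**2 + 7*k + 12)
(s_(k+1) − s_k) − t_k = (-3)**k*(8*k**3 + 34*k**2 + 14*k - 30)/(k**2 + 7*k + 12)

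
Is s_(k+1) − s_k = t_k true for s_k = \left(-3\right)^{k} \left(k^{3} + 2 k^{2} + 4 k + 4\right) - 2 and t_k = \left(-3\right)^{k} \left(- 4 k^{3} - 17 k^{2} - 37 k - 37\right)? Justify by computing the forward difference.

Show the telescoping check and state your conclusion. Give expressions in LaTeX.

Valid: the claim telescopes to t_k.

s_(k+1) = (-3)**(k + 1)*(4*k + (k + 1)**3 + 2*(k + 1)**2 + 8) - 2
s_(k+1) − s_k = (-3)**k*(-4*k**3 - 17*k**2 - 37*k - 37)
(s_(k+1) − s_k) − t_k = 0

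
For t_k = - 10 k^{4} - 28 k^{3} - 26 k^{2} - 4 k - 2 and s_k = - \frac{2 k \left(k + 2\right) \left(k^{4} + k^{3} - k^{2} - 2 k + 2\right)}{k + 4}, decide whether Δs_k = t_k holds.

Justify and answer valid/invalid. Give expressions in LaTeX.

Invalid: residual \frac{4 \left(4 k^{5} + 33 k^{4} + 70 k^{3} + 56 k^{2} + 7 k + 4\right)}{k^{2} + 9 k + 20} ≠ 0.

s_(k+1) = 2*(k + 1)*(k + 3)*(2*k - (k + 1)**4 - (k + 1)**3 + (k + 1)**2)/(k + 5)
s_(k+1) − s_k = 2*(-5*k**6 - 51*k**5 - 173*k**4 - 259*k**3 - 167*k**2 - 35*k - 12)/(k**2 + 9*k + 20)
(s_(k+1) − s_k) − t_k = 4*(4*k**5 + 33*k**4 + 70*k**3 + 56*k**2 + 7*k + 4)/(k**2 + 9*k + 20)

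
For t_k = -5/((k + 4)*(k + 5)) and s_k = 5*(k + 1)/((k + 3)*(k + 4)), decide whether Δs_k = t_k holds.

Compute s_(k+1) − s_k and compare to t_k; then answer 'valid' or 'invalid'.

Invalid: residual 20/(k**3 + 12*k**2 + 47*k + 60) ≠ 0.

s_(k+1) = 5*(k + 2)/((k + 4)*(k + 5))
s_(k+1) − s_k = 5*(1 - k)/(k**3 + 12*k**2 + 47*k + 60)
(s_(k+1) − s_k) − t_k = 20/(k**3 + 12*k**2 + 47*k + 60)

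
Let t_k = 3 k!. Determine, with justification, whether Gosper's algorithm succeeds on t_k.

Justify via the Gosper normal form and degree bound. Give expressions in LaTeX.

No; the degree bound rules out any f.

The ratio is k + 1.
So A=k + 1 and B=1, with C=1.
Set up (k + 1)·f(k+1) − (1)·f(k) − (1) = 0.
Degrees (1,0,0) ⇒ d ≤ -1.
Negative degree bound (-1): no f exists, t_k not Gosper-summable.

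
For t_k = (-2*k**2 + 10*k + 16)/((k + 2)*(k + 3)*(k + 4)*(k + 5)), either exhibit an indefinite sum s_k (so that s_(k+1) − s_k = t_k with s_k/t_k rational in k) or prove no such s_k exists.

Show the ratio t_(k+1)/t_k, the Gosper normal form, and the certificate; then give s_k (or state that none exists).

t_(k+1)/t_k = (k**3 - k**2 - 18*k - 24)/(k**3 + k**2 - 38*k - 48).
Gosper form: A/B · C(k+1)/C(k) with A=k + 2, B=k + 6, C=k**2 - 5*k - 8.
Need (k + 2)·f(k+1) − (k + 5)·f(k) = k**2 - 5*k - 8.
Degrees (1,1,2) ⇒ d ≤ 3.
A polynomial solution: f(k) = -k*(k**2 + 21*k + 26)/12.
Then R = B(k−1)f/C = -k*(k + 5)*(k**2 + 21*k + 26)/(12*(k**2 - 5*k - 8)), so s_k = R(k)·t_k = k*(k**2 + 21*k + 26)/(6*(k + 2)*(k + 3)*(k + 4)).
Verify: 2*(-k**2 + 5*k + 8)/(k**4 + 14*k**3 + 71*k**2 + 154*k + 120) matches t_k.

s_k = k*(k**2 + 21*k + 26)/(6*(k + 2)*(k + 3)*(k + 4))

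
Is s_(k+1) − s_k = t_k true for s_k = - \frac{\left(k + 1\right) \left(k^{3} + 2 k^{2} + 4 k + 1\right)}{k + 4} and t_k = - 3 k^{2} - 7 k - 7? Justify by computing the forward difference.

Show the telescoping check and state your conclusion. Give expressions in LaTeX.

s_(k+1) = (-k**4 - 7*k**3 - 21*k**2 - 30*k - 16)/(k + 5)
s_(k+1) − s_k = (-3*k**4 - 28*k**3 - 79*k**2 - 110*k - 59)/(k**2 + 9*k + 20)
(s_(k+1) − s_k) − t_k = 3*(2*k**3 + 17*k**2 + 31*k + 27)/(k**2 + 9*k + 20)

Invalid: residual \frac{3 \left(2 k^{3} + 17 k^{2} + 31 k + 27\right)}{k^{2} + 9 k + 20} ≠ 0.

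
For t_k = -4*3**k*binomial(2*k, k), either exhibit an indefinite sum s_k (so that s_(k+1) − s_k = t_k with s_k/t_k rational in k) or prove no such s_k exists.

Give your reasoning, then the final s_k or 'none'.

Step 1: r(k) = 6*(2*k + 1)/(k + 1).
Factor: A=12*k + 6; B=k + 1; C=1.
Key eq: (12*k + 6)·f(k+1) = (k)·f(k) + (1).
d = -1 from the (1,1,0) case.
deg f ≤ -1 is impossible — no certificate.

none — t_k is not Gosper-summable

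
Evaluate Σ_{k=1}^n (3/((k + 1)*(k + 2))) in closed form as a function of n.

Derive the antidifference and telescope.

S(n) = 3*n/(2*(n + 2))

t_(k+1)/t_k = (k + 1)/(k + 3).
A = k + 1, B = k + 3, C = 1.
f must satisfy (k + 1)·f(k+1) − (k + 2)·f(k) = 1.
deg f ≤ 1 (via 1,1,0).
Solving with deg f ≤ 1: f(k) = k.
Get s_k = R·t_k = 3*k/(k + 1) with R(k) = B(k−1)f(k)/C(k) = k*(k + 2).
Check: Δs_k = 3/(k**2 + 3*k + 2). ✓
s_(n+1) = 3*(n + 1)/(n + 2) and s_(1) = 3/2, so S(n) = 3*n/(2*(n + 2)).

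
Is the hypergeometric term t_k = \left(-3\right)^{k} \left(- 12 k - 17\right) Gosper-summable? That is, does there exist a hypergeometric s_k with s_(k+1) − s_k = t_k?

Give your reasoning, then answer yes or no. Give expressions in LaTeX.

Ratio r(k) = 3*(-12*k - 29)/(12*k + 17).
Gosper form: A/B · C(k+1)/C(k) with A=-3, B=1, C=k + 17/12.
Key eq: (-3)·f(k+1) = (1)·f(k) + (k + 17/12).
From deg A=0, deg B=0, deg C=1: d=1.
Solve for f: f(k) = -(3*k + 2)/12 (degree 1 ≤ 1).
So s_k = (B(k−1)f/C)·t_k = (-(3*k + 2)/(12*k + 17))·t_k = (-3)**k*(3*k + 2).
Δs = (-3)**k*(-12*k - 17), as required.

Yes. s_k = \left(-3\right)^{k} \left(3 k + 2\right).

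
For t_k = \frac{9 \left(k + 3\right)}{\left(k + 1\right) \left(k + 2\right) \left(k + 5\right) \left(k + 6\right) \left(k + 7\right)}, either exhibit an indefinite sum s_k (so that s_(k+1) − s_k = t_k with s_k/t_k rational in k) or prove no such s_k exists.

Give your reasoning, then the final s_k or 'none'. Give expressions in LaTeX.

r(k) = (k + 1)*(k + 4)*(k + 5)/((k + 3)**2*(k + 8)) after simplifying.
Factor: A=k + 1; B=k + 8; C=k**3 + 10*k**2 + 33*k + 36.
Need (k + 1)·f(k+1) − (k + 7)·f(k) = k**3 + 10*k**2 + 33*k + 36.
From deg A=1, deg B=1, deg C=3: d=6.
Solve for f: f(k) = k*(k + 2)*(k + 3)*(k + 4)*(k**2 + 12*k + 41)/90 (degree 6 ≤ 6).
So s_k = (B(k−1)f/C)·t_k = (k*(k + 2)*(k + 7)*(k**2 + 12*k + 41)/(90*(k + 3)))·t_k = k*(k**2 + 12*k + 41)/(10*(k**3 + 12*k**2 + 41*k + 30)).
Verify: 9*(k + 3)/(k**5 + 21*k**4 + 163*k**3 + 567*k**2 + 844*k + 420) matches t_k.

s_k = \frac{k \left(k^{2} + 12 k + 41\right)}{10 \left(k^{3} + 12 k^{2} + 41 k + 30\right)}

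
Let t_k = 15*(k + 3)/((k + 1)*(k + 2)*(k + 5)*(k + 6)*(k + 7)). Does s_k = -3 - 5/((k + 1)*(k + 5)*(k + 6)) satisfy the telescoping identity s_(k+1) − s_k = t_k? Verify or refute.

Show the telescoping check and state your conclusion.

valid; difference matches t_k

s_(k+1) = -3 - 5/((k + 2)*(k + 6)*(k + 7))
s_(k+1) − s_k = 15*(k + 3)/(k**5 + 21*k**4 + 163*k**3 + 567*k**2 + 844*k + 420)
(s_(k+1) − s_k) − t_k = 0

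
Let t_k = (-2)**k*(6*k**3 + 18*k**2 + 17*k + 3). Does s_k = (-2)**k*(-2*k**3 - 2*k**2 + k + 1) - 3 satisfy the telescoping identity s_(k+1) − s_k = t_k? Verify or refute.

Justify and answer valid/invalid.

s_(k+1) = (-2)**(k + 1)*(k - 2*(k + 1)**3 - 2*(k + 1)**2 + 2) - 3
s_(k+1) − s_k = (-2)**k*(6*k**3 + 18*k**2 + 17*k + 3)
(s_(k+1) − s_k) − t_k = 0

Valid — Δs_k = t_k.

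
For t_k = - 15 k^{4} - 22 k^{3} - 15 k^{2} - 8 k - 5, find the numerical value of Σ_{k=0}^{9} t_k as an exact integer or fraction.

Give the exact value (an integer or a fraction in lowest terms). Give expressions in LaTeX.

Σ = -279230

Compute t_(k+1)/t_k: get (15*k**4 + 82*k**3 + 171*k**2 + 164*k + 65)/(15*k**4 + 22*k**3 + 15*k**2 + 8*k + 5).
Take A(k)=1, B(k)=1, C(k)=k**4 + 22*k**3/15 + k**2 + 8*k/15 + 1/3.
f must satisfy (1)·f(k+1) − (1)·f(k) = k**4 + 22*k**3/15 + k**2 + 8*k/15 + 1/3.
deg f ≤ 5 (via 0,0,4).
Solving with deg f ≤ 5: f(k) = k*(3*k**4 - 2*k**3 - k**2 + 2*k + 3)/15.
Certificate R = B(k−1)f/C = k*(3*k**4 - 2*k**3 - k**2 + 2*k + 3)/(15*k**4 + 22*k**3 + 15*k**2 + 8*k + 5) gives s_k = k*(-3*k**4 + 2*k**3 + k**2 - 2*k - 3).
Δs = -15*k**4 - 22*k**3 - 15*k**2 - 8*k - 5, as required.
Telescoping: Σ = s_(10) − s_(0) = -279230 − (0) = -279230.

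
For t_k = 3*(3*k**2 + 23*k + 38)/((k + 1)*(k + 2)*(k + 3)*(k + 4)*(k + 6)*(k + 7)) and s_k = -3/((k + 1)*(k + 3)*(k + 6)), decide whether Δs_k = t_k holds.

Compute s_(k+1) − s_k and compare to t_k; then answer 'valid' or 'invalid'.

valid (s_(k+1) − s_k reduces to t_k)

s_(k+1) = -3/((k + 2)*(k + 4)*(k + 7))
s_(k+1) − s_k = 3*(3*k**2 + 23*k + 38)/(k**6 + 23*k**5 + 207*k**4 + 925*k**3 + 2144*k**2 + 2412*k + 1008)
(s_(k+1) − s_k) − t_k = 0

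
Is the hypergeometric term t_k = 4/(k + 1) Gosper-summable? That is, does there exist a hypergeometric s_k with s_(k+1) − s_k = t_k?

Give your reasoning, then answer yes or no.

No — t_k has no hypergeometric antidifference.

Ratio r(k) = (k + 1)/(k + 2).
A = k + 1, B = k + 2, C = 1.
Key eq: (k + 1)·f(k+1) = (k + 1)·f(k) + (1).
d = 0 from the (1,1,0) case.
f = c0 ⇒ A·f(k+1) − B(k−1)·f(k) − C = -1. The system {-1 = 0} is inconsistent; no antidifference.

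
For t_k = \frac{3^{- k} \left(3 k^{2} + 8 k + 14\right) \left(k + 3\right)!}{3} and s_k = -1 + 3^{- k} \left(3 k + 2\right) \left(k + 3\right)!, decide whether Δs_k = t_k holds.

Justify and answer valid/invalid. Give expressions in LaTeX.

s_(k+1) = 3**(-k - 1)*(3*k + 5)*factorial(k + 4) - 1
s_(k+1) − s_k = (3*k**2 + 8*k + 14)*factorial(k + 3)/(3*3**k)
(s_(k+1) − s_k) − t_k = 0

Valid: the claim telescopes to t_k.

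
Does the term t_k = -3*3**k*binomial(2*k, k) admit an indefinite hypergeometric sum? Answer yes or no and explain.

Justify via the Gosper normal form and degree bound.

Step 1: r(k) = 6*(2*k + 1)/(k + 1).
Gosper form: A/B · C(k+1)/C(k) with A=12*k + 6, B=k + 1, C=1.
Key eq: (12*k + 6)·f(k+1) = (k)·f(k) + (1).
Bound: deg f ≤ -1.
Bound -1 < 0, so the key equation has no polynomial solution.

No. Not Gosper-summable.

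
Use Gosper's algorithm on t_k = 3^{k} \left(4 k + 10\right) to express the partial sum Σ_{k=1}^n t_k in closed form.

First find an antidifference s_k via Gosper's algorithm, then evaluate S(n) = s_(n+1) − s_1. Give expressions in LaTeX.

Compute t_(k+1)/t_k: get 3*(2*k + 7)/(2*k + 5).
A = 3, B = 1, C = k + 5/2.
Solve (3)·f(k+1) − (1)·f(k) = k + 5/2.
Degrees (0,0,1) ⇒ d ≤ 1.
Coefficient equations give f(k) = (k + 1)/2.
Certificate R = B(k−1)f/C = (k + 1)/(2*k + 5) gives s_k = 2*3**k*(k + 1).
Verify: 3**k*(4*k + 10) matches t_k.
Σ_(k=1)^n t_k = s_(n+1) − s_(1) = (6*3**n*(n + 2)) − (12), i.e. 6*3**n*n + 12*3**n - 12.

S(n) = 6 \cdot 3^{n} n + 12 \cdot 3^{n} - 12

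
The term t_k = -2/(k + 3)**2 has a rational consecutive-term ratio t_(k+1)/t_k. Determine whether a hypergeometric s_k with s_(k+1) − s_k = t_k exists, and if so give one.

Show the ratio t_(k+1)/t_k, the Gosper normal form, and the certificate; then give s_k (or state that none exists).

not Gosper-summable; s_k does not exist

t_(k+1)/t_k = (k + 3)**2/(k + 4)**2.
Gosper form: A/B · C(k+1)/C(k) with A=k**2 + 6*k + 9, B=k**2 + 8*k + 16, C=1.
Need (k**2 + 6*k + 9)·f(k+1) − (k**2 + 6*k + 9)·f(k) = 1.
d = 0 from the (2,2,0) case.
Generic f = c0 gives residual -1; -1 = 0 cannot hold, so t_k is not Gosper-summable.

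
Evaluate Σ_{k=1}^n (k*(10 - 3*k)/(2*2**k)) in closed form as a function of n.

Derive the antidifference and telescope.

Ratio r(k) = (k + 1)*(3*k - 7)/(2*k*(3*k - 10)).
Gosper form: A/B · C(k+1)/C(k) with A=1/2, B=1, C=k**2 - 10*k/3.
Set up (1/2)·f(k+1) − (1)·f(k) − (k**2 - 10*k/3) = 0.
d = 2 from the (0,0,2) case.
Match coefficients ⇒ f(k) = -2*(3*k**2 - 4*k - 1)/3.
Get s_k = R·t_k = (3*k**2 - 4*k - 1)/2**k with R(k) = B(k−1)f(k)/C(k) = -2*(3*k**2 - 4*k - 1)/(k*(3*k - 10)).
Check: Δs_k = k*(10 - 3*k)/(2*2**k). ✓
s_(n+1) = 2**(-n - 1)*(3*n**2 + 2*n - 2) and s_(1) = -1, so S(n) = 2**(-n - 1)*(2**(n + 1) + 3*n**2 + 2*n - 2).

S(n) = 2**(-n - 1)*(2**(n + 1) + 3*n**2 + 2*n - 2)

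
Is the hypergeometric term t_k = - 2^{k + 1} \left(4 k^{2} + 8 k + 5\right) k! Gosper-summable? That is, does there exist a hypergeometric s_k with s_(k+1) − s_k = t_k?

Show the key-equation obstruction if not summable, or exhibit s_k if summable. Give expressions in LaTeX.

Yes. s_k = - 2^{k + 1} \left(2 k + 1\right) k!.

Step 1: r(k) = 2*(4*k**3 + 20*k**2 + 33*k + 17)/(4*k**2 + 8*k + 5).
So A=2*k + 2 and B=1, with C=k**2 + 2*k + 5/4.
Solve (2*k + 2)·f(k+1) − (1)·f(k) = k**2 + 2*k + 5/4.
Bound: deg f ≤ 1.
Solve for f: f(k) = (2*k + 1)/4 (degree 1 ≤ 1).
So s_k = (B(k−1)f/C)·t_k = ((2*k + 1)/(4*k**2 + 8*k + 5))·t_k = -2**(k + 1)*(2*k + 1)*factorial(k).
s_(k+1) − s_k = -2**(k + 1)*(4*k**2 + 8*k + 5)*factorial(k) = t_k.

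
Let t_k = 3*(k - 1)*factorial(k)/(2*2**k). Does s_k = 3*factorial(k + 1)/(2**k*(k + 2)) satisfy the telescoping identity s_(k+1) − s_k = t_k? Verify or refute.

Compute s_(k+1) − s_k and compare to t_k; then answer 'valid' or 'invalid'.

s_(k+1) = 3*factorial(k + 2)/(2*2**k*(k + 3))
s_(k+1) − s_k = 3*(k**2 + 2*k - 2)*factorial(k + 1)/(2*2**k*(k + 2)*(k + 3))
(s_(k+1) − s_k) − t_k = -3*(k**2 + k - 4)*factorial(k)/(2*2**k*(k + 2)*(k + 3))

Invalid: residual -3*(k**2 + k - 4)*factorial(k)/(2*2**k*(k + 2)*(k + 3)) ≠ 0.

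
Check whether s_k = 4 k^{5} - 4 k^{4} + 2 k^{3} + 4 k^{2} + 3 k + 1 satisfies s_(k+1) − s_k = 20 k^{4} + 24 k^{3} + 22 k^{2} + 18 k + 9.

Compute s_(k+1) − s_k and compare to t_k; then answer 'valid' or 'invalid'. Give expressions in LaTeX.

s_(k+1) = 4*k**5 + 16*k**4 + 26*k**3 + 26*k**2 + 21*k + 10
s_(k+1) − s_k = 20*k**4 + 24*k**3 + 22*k**2 + 18*k + 9
(s_(k+1) − s_k) − t_k = 0

valid (s_(k+1) − s_k reduces to t_k)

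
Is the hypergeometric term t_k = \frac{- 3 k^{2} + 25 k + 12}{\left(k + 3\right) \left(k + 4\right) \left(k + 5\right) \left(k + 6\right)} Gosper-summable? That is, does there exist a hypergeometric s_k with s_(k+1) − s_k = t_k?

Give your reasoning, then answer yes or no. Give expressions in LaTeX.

Ratio r(k) = (k + 3)*(25*k - 3*(k + 1)**2 + 37)/((k + 7)*(-3*k**2 + 25*k + 12)).
So A=k + 3 and B=k + 7, with C=k**2 - 25*k/3 - 4.
f must satisfy (k + 3)·f(k+1) − (k + 6)·f(k) = k**2 - 25*k/3 - 4.
From deg A=1, deg B=1, deg C=2: d=3.
Coefficient equations give f(k) = -k*(k**2 + 72*k + 7)/60.
Get s_k = R·t_k = k*(k**2 + 72*k + 7)/(20*(k + 3)*(k + 4)*(k + 5)) with R(k) = B(k−1)f(k)/C(k) = -k*(k + 6)*(k**2 + 72*k + 7)/(20*(3*k**2 - 25*k - 12)).
s_(k+1) − s_k = (-3*k**2 + 25*k + 12)/(k**4 + 18*k**3 + 119*k**2 + 342*k + 360) = t_k.

Yes. s_k = \frac{k \left(k^{2} + 72 k + 7\right)}{20 \left(k + 3\right) \left(k + 4\right) \left(k + 5\right)}.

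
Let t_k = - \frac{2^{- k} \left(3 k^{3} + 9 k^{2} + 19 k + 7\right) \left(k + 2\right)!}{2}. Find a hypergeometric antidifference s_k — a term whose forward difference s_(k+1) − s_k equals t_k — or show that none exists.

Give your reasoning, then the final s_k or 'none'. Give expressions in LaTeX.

s_k = - 2^{- k} \left(3 k^{2} - 2\right) \left(k + 2\right)!

Step 1: r(k) = (3*k**4 + 27*k**3 + 100*k**2 + 176*k + 114)/(2*(3*k**3 + 9*k**2 + 19*k + 7)).
Gosper form: A/B · C(k+1)/C(k) with A=k/2 + 3/2, B=1, C=k**3 + 3*k**2 + 19*k/3 + 7/3.
Key eq: (k/2 + 3/2)·f(k+1) = (1)·f(k) + (k**3 + 3*k**2 + 19*k/3 + 7/3).
Bound: deg f ≤ 2.
A polynomial solution: f(k) = 2*(3*k**2 - 2)/3.
Then R = B(k−1)f/C = 2*(3*k**2 - 2)/(3*k**3 + 9*k**2 + 19*k + 7), so s_k = R(k)·t_k = -(3*k**2 - 2)*factorial(k + 2)/2**k.
Δs = -(3*k**3 + 9*k**2 + 19*k + 7)*factorial(k + 2)/(2*2**k), as required.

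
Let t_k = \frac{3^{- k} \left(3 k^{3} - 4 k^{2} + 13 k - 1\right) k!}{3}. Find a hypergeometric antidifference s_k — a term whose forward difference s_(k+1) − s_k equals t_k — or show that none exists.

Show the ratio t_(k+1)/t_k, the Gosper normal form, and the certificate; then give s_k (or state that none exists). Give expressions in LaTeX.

s_k = 3^{- k} k \left(3 k - 4\right) k!

r(k) = (3*k**4 + 8*k**3 + 19*k**2 + 25*k + 11)/(3*(3*k**3 - 4*k**2 + 13*k - 1)) after simplifying.
Gosper form: A/B · C(k+1)/C(k) with A=k/3 + 1/3, B=1, C=k**3 - 4*k**2/3 + 13*k/3 - 1/3.
Key eq: (k/3 + 1/3)·f(k+1) = (1)·f(k) + (k**3 - 4*k**2/3 + 13*k/3 - 1/3).
Bound: deg f ≤ 2.
Match coefficients ⇒ f(k) = k*(3*k - 4).
Get s_k = R·t_k = k*(3*k - 4)*factorial(k)/3**k with R(k) = B(k−1)f(k)/C(k) = 3*k*(3*k - 4)/(3*k**3 - 4*k**2 + 13*k - 1).
s_(k+1) − s_k = (3*k**3 - 4*k**2 + 13*k - 1)*factorial(k)/(3*3**k) = t_k.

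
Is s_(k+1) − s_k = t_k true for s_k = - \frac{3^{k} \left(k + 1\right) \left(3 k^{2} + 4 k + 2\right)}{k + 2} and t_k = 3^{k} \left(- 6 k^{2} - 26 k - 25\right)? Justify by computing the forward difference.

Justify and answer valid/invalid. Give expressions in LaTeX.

s_(k+1) = -3**(k + 1)*(k + 2)*(4*k + 3*(k + 1)**2 + 6)/(k + 3)
s_(k+1) − s_k = 3**k*(-6*k**4 - 50*k**3 - 156*k**2 - 208*k - 102)/(k**2 + 5*k + 6)
(s_(k+1) − s_k) − t_k = 3**k*(6*k**3 + 35*k**2 + 73*k + 48)/(k**2 + 5*k + 6)

Invalid: residual \frac{3^{k} \left(6 k^{3} + 35 k^{2} + 73 k + 48\right)}{k^{2} + 5 k + 6} ≠ 0.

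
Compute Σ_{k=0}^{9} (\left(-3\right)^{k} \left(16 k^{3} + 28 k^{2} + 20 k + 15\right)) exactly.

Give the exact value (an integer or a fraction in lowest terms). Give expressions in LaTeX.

t_(k+1)/t_k = 3*(-16*k**3 - 76*k**2 - 124*k - 79)/(16*k**3 + 28*k**2 + 20*k + 15).
So A=-3 and B=1, with C=k**3 + 7*k**2/4 + 5*k/4 + 15/16.
Key eq: (-3)·f(k+1) = (1)·f(k) + (k**3 + 7*k**2/4 + 5*k/4 + 15/16).
d = 3 from the (0,0,3) case.
Coefficient equations give f(k) = -(4*k**3 - 2*k**2 - k + 3)/16.
Certificate R = B(k−1)f/C = -(4*k**3 - 2*k**2 - k + 3)/(16*k**3 + 28*k**2 + 20*k + 15) gives s_k = (-3)**k*(-4*k**3 + 2*k**2 + k - 3).
s_(k+1) − s_k = (-3)**k*(16*k**3 + 28*k**2 + 20*k + 15) = t_k.
Σ_(k=0)^(9) t_k = s_(10) − s_(0) = -223972857 − (-3) = -223972854.

Σ = -223972854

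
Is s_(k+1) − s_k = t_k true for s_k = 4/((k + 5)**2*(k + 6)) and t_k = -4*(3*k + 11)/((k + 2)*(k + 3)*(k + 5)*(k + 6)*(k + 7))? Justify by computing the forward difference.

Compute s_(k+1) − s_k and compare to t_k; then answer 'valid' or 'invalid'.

s_(k+1) = 4/((k + 6)**2*(k + 7))
s_(k+1) − s_k = 4*((k + 5)**2 - (k + 6)*(k + 7))/((k + 5)**2*(k + 6)**2*(k + 7))
(s_(k+1) − s_k) − t_k = 48*(k**2 + 9*k + 19)/(k**7 + 34*k**6 + 486*k**5 + 3776*k**4 + 17165*k**3 + 45462*k**2 + 64620*k + 37800)

Invalid: residual 48*(k**2 + 9*k + 19)/(k**7 + 34*k**6 + 486*k**5 + 3776*k**4 + 17165*k**3 + 45462*k**2 + 64620*k + 37800) ≠ 0.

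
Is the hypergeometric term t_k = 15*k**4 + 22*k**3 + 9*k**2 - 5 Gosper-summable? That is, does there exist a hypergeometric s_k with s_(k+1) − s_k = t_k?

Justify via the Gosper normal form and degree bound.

Yes. s_k = k*(3*k**4 - 2*k**3 - 3*k**2 + k - 4).

t_(k+1)/t_k = (15*k**4 + 82*k**3 + 165*k**2 + 144*k + 41)/(15*k**4 + 22*k**3 + 9*k**2 - 5).
A = 1, B = 1, C = k**4 + 22*k**3/15 + 3*k**2/5 - 1/3.
f must satisfy (1)·f(k+1) − (1)·f(k) = k**4 + 22*k**3/15 + 3*k**2/5 - 1/3.
Degrees (0,0,4) ⇒ d ≤ 5.
Solve for f: f(k) = k*(3*k**4 - 2*k**3 - 3*k**2 + k - 4)/15 (degree 5 ≤ 5).
So s_k = (B(k−1)f/C)·t_k = (k*(3*k**4 - 2*k**3 - 3*k**2 + k - 4)/(15*k**4 + 22*k**3 + 9*k**2 - 5))·t_k = k*(3*k**4 - 2*k**3 - 3*k**2 + k - 4).
Verify: 15*k**4 + 22*k**3 + 9*k**2 - 5 matches t_k.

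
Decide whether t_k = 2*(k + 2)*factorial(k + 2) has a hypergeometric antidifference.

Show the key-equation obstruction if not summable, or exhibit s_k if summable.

Yes. s_k = 2*factorial(k + 2).

r(k) = (k + 3)**2/(k + 2) after simplifying.
Factor: A=k + 3; B=1; C=k + 2.
f must satisfy (k + 3)·f(k+1) − (1)·f(k) = k + 2.
Bound: deg f ≤ 0.
Coefficient equations give f(k) = 1.
Certificate R = B(k−1)f/C = 1/(k + 2) gives s_k = 2*factorial(k + 2).
Check: Δs_k = 2*(k + 2)*factorial(k + 2). ✓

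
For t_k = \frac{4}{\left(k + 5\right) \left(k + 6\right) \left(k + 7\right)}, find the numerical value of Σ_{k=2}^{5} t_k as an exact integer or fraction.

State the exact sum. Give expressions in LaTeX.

The ratio is (k + 5)/(k + 8).
So A=k + 5 and B=k + 8, with C=1.
Key eq: (k + 5)·f(k+1) = (k + 7)·f(k) + (1).
Degrees (1,1,0) ⇒ d ≤ 2.
Coefficient equations give f(k) = k*(k + 11)/60.
So s_k = (B(k−1)f/C)·t_k = (k*(k + 7)*(k + 11)/60)·t_k = k*(k + 11)/(15*(k + 5)*(k + 6)).
Check: Δs_k = 4/(k**3 + 18*k**2 + 107*k + 210). ✓
Σ_(k=2)^(5) t_k = s_(6) − s_(2) = 17/330 − (13/420) = 19/924.

Σ = 19/924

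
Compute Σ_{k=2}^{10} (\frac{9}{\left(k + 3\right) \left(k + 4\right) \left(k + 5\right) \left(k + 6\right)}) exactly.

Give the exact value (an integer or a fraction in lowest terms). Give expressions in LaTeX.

Compute t_(k+1)/t_k: get (k + 3)/(k + 7).
Gosper form: A/B · C(k+1)/C(k) with A=k + 3, B=k + 7, C=1.
Key eq: (k + 3)·f(k+1) = (k + 6)·f(k) + (1).
deg f ≤ 3 (via 1,1,0).
Solving with deg f ≤ 3: f(k) = k*(k**2 + 12*k + 47)/180.
Get s_k = R·t_k = k*(k**2 + 12*k + 47)/(20*(k + 3)*(k + 4)*(k + 5)) with R(k) = B(k−1)f(k)/C(k) = k*(k + 6)*(k**2 + 12*k + 47)/180.
Δs = 9/(k**4 + 18*k**3 + 119*k**2 + 342*k + 360), as required.
Telescoping: Σ = s_(11) − s_(2) = 11/224 − (1/28) = 3/224.

Σ = 3/224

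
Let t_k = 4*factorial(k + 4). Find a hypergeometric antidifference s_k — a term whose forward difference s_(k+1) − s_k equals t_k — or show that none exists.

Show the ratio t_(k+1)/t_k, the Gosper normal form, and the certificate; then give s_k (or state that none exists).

none (Gosper's algorithm certifies no s_k)

Ratio r(k) = k + 5.
A = k + 5, B = 1, C = 1.
Need (k + 5)·f(k+1) − (1)·f(k) = 1.
Bound: deg f ≤ -1.
deg f ≤ -1 is impossible — no certificate.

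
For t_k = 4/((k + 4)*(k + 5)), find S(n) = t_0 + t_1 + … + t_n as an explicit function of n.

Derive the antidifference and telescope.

S(n) = (n + 1)/(n + 5)

t_(k+1)/t_k = (k + 4)/(k + 6).
Factor: A=k + 4; B=k + 6; C=1.
Key eq: (k + 4)·f(k+1) = (k + 5)·f(k) + (1).
Degrees (1,1,0) ⇒ d ≤ 1.
A polynomial solution: f(k) = k/4.
Certificate R = B(k−1)f/C = k*(k + 5)/4 gives s_k = k/(k + 4).
Δs = 4/(k**2 + 9*k + 20), as required.
Evaluate: s_(n+1) = (n + 1)/(n + 5); subtract s_(0) = 0 ⇒ S(n) = (n + 1)/(n + 5).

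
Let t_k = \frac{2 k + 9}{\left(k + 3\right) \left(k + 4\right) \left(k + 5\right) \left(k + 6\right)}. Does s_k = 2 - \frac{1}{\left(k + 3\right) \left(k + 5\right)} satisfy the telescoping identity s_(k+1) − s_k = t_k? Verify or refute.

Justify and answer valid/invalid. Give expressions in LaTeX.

valid; difference matches t_k

s_(k+1) = 2 - 1/((k + 4)*(k + 6))
s_(k+1) − s_k = (2*k + 9)/(k**4 + 18*k**3 + 119*k**2 + 342*k + 360)
(s_(k+1) − s_k) − t_k = 0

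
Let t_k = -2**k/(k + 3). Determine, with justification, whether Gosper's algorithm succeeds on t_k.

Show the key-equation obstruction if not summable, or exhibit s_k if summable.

No. Not Gosper-summable.

The ratio is 2*(k + 3)/(k + 4).
Take A(k)=2*k + 6, B(k)=k + 4, C(k)=1.
Key eq: (2*k + 6)·f(k+1) = (k + 3)·f(k) + (1).
deg f ≤ -1 (via 1,1,0).
deg f ≤ -1 is impossible — no certificate.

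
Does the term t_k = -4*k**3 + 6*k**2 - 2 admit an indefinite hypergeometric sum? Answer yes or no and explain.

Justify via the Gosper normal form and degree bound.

t_(k+1)/t_k = k**2*(2*k + 3)/(2*k**3 - 3*k**2 + 1).
Factor: A=1; B=1; C=k**3 - 3*k**2/2 + 1/2.
f must satisfy (1)·f(k+1) − (1)·f(k) = k**3 - 3*k**2/2 + 1/2.
From deg A=0, deg B=0, deg C=3: d=4.
A polynomial solution: f(k) = k*(k**3 - 4*k**2 + 4*k + 1)/4.
So s_k = (B(k−1)f/C)·t_k = (k*(k**3 - 4*k**2 + 4*k + 1)/(2*(k - 1)**2*(2*k + 1)))·t_k = k*(-k**3 + 4*k**2 - 4*k - 1).
Verify: -4*k**3 + 6*k**2 - 2 matches t_k.

Yes. s_k = k*(-k**3 + 4*k**2 - 4*k - 1).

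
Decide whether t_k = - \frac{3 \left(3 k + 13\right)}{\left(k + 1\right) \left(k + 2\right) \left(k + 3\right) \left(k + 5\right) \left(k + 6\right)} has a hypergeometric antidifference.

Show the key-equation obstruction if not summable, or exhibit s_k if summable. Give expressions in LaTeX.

Yes. s_k = \frac{3 k \left(- k^{2} - 8 k - 17\right)}{10 \left(k^{3} + 8 k^{2} + 17 k + 10\right)}.

Ratio r(k) = (k + 1)*(k + 5)*(3*k + 16)/((k + 4)*(k + 7)*(3*k + 13)).
So A=k + 1 and B=k + 7, with C=k**2 + 25*k/3 + 52/3.
f must satisfy (k + 1)·f(k+1) − (k + 6)·f(k) = k**2 + 25*k/3 + 52/3.
Bound: deg f ≤ 5.
A polynomial solution: f(k) = k*(k + 3)*(k + 4)*(k**2 + 8*k + 17)/30.
R(k) = B(k−1)·f(k)/C(k) = k*(k + 3)*(k + 6)*(k**2 + 8*k + 17)/(10*(3*k + 13)); s_k = R·t_k = 3*k*(-k**2 - 8*k - 17)/(10*(k**3 + 8*k**2 + 17*k + 10)).
s_(k+1) − s_k = 3*(-3*k - 13)/(k**5 + 17*k**4 + 107*k**3 + 307*k**2 + 396*k + 180) = t_k.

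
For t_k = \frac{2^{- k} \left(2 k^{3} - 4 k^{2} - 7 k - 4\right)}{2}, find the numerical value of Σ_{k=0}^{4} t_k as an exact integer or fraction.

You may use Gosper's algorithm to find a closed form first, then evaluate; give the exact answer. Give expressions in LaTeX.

t_(k+1)/t_k = (2*k**3 + 2*k**2 - 9*k - 13)/(2*(2*k**3 - 4*k**2 - 7*k - 4)).
A = 1/2, B = 1, C = k**3 - 2*k**2 - 7*k/2 - 2.
f must satisfy (1/2)·f(k+1) − (1)·f(k) = k**3 - 2*k**2 - 7*k/2 - 2.
deg f ≤ 3 (via 0,0,3).
Coefficient equations give f(k) = -(k + 1)*(2*k**2 + 3).
R(k) = B(k−1)·f(k)/C(k) = -2*(k + 1)*(2*k**2 + 3)/(2*k**3 - 4*k**2 - 7*k - 4); s_k = R·t_k = (-2*k**3 - 2*k**2 - 3*k - 3)/2**k.
Verify: (2*k**3 - 4*k**2 - 7*k - 4)/(2*2**k) matches t_k.
Sum = s_(5) − s_(0); s_(5) = -159/16, s_(0) = -3 ⇒ -111/16.

Σ = -111/16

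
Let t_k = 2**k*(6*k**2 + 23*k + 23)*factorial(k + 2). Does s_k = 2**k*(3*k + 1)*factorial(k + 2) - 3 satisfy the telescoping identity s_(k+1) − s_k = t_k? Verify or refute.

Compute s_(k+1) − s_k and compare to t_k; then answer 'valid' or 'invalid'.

Valid: the claim telescopes to t_k.

s_(k+1) = 2**(k + 1)*(3*k + 4)*factorial(k + 3) - 3
s_(k+1) − s_k = 2**k*(6*k**2 + 23*k + 23)*factorial(k + 2)
(s_(k+1) − s_k) − t_k = 0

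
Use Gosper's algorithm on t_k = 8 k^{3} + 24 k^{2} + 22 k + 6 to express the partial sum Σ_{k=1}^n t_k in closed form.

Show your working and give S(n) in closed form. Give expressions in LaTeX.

Compute t_(k+1)/t_k: get (2*k**2 + 9*k + 10)/(2*k**2 + 3*k + 1).
Take A(k)=1, B(k)=1, C(k)=k**3 + 3*k**2 + 11*k/4 + 3/4.
Solve (1)·f(k+1) − (1)·f(k) = k**3 + 3*k**2 + 11*k/4 + 3/4.
d = 4 from the (0,0,3) case.
Coefficient equations give f(k) = k*(k + 1)*(2*k**2 + 2*k - 1)/8.
Then R = B(k−1)f/C = k*(2*k**2 + 2*k - 1)/(2*(2*k + 1)*(2*k + 3)), so s_k = R(k)·t_k = k*(2*k**3 + 4*k**2 + k - 1).
Verify: 8*k**3 + 24*k**2 + 22*k + 6 matches t_k.
Evaluate: s_(n+1) = 2*n**4 + 12*n**3 + 25*n**2 + 21*n + 6; subtract s_(1) = 6 ⇒ S(n) = n*(2*n**3 + 12*n**2 + 25*n + 21).

S(n) = n \left(2 n^{3} + 12 n^{2} + 25 n + 21\right)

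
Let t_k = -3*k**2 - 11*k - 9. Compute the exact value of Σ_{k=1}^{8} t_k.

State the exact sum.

Σ = -1080

Step 1: r(k) = (3*k**2 + 17*k + 23)/(3*k**2 + 11*k + 9).
Normal form (A,B,C) = (1, 1, k**2 + 11*k/3 + 3).
Set up (1)·f(k+1) − (1)·f(k) − (k**2 + 11*k/3 + 3) = 0.
Bound: deg f ≤ 3.
Solve for f: f(k) = k*(k + 2)**2/3 (degree 3 ≤ 3).
Then R = B(k−1)f/C = k*(k + 2)**2/(3*k**2 + 11*k + 9), so s_k = R(k)·t_k = k*(-k**2 - 4*k - 4).
Δs = -3*k**2 - 11*k - 9, as required.
Σ_(k=1)^(8) t_k = s_(9) − s_(1) = -1089 − (-9) = -1080.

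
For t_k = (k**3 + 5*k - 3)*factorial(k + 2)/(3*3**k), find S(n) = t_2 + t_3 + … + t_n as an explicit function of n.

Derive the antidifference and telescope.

S(n) = 3**(-n - 1)*(n - 1)*(n + 1)*factorial(n + 3)

Compute t_(k+1)/t_k: get (k + 3)*(5*k + (k + 1)**3 + 2)/(3*(k**3 + 5*k - 3)).
Gosper form: A/B · C(k+1)/C(k) with A=k/3 + 1, B=1, C=k**3 + 5*k - 3.
Solve (k/3 + 1)·f(k+1) − (1)·f(k) = k**3 + 5*k - 3.
From deg A=1, deg B=0, deg C=3: d=2.
Solving with deg f ≤ 2: f(k) = 3*k*(k - 2).
Then R = B(k−1)f/C = 3*k*(k - 2)/(k**3 + 5*k - 3), so s_k = R(k)·t_k = k*(k - 2)*factorial(k + 2)/3**k.
Check: Δs_k = (k**3 + 5*k - 3)*factorial(k + 2)/(3*3**k). ✓
Evaluate: s_(n+1) = 3**(-n - 1)*(n - 1)*(n + 1)*factorial(n + 3); subtract s_(2) = 0 ⇒ S(n) = 3**(-n - 1)*(n - 1)*(n + 1)*factorial(n + 3).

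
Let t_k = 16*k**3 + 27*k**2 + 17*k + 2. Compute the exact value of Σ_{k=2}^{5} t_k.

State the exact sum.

Σ = 5288

The ratio is (16*k**3 + 75*k**2 + 119*k + 62)/(16*k**3 + 27*k**2 + 17*k + 2).
Factor: A=1; B=1; C=k**3 + 27*k**2/16 + 17*k/16 + 1/8.
Key eq: (1)·f(k+1) = (1)·f(k) + (k**3 + 27*k**2/16 + 17*k/16 + 1/8).
deg f ≤ 4 (via 0,0,3).
Solving with deg f ≤ 4: f(k) = k*(4*k**3 + k**2 - k - 2)/16.
So s_k = (B(k−1)f/C)·t_k = (k*(4*k**3 + k**2 - k - 2)/(16*k**3 + 27*k**2 + 17*k + 2))·t_k = k*(4*k**3 + k**2 - k - 2).
s_(k+1) − s_k = 16*k**3 + 27*k**2 + 17*k + 2 = t_k.
Telescoping: Σ = s_(6) − s_(2) = 5352 − (64) = 5288.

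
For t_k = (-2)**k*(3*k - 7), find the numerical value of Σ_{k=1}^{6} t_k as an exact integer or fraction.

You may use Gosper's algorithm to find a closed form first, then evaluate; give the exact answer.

Σ = 516

Ratio r(k) = 2*(4 - 3*k)/(3*k - 7).
A = -2, B = 1, C = k - 7/3.
f must satisfy (-2)·f(k+1) − (1)·f(k) = k - 7/3.
d = 1 from the (0,0,1) case.
Solve for f: f(k) = -(k - 3)/3 (degree 1 ≤ 1).
Get s_k = R·t_k = (-2)**k*(3 - k) with R(k) = B(k−1)f(k)/C(k) = -(k - 3)/(3*k - 7).
Check: Δs_k = (-2)**k*(3*k - 7). ✓
Telescoping: Σ = s_(7) − s_(1) = 512 − (-4) = 516.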